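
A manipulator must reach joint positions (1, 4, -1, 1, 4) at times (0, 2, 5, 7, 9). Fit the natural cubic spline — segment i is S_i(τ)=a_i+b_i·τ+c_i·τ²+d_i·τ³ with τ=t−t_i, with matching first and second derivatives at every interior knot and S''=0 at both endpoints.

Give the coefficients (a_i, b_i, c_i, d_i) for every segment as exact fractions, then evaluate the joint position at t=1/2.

  seg 0: a=1 b=2453/1032 c=0 d=-905/4128
  seg 1: a=4 b=-131/516 c=-905/688 d=581/2064
  seg 2: a=-1 b=-1127/2064 c=419/344 d=-1837/8256
  seg 3: a=1 b=1709/1032 c=-161/1376 d=161/8256
S(1/2) = 23789/11008

Δ: Δ0=3/2, Δ1=-5/3, Δ2=1, Δ3=3/2
row 1: diag=10, rhs=-19; c'=3/10, d'=-19/10
row 2: denom=10−3·3/10=91/10; d'=(16−3·-19/10)/(91/10)=31/13
row 3: denom=8−2·20/91=688/91; d'=(3−2·31/13)/(688/91)=-161/688
back: M3=-161/688
back: M2=31/13−20/91·-161/688=419/172
back: M1=-19/10−3/10·419/172=-905/344
M: M0=0, M1=-905/344, M2=419/172, M3=-161/688, M4=0
seg 0: a=1, c=M0/2=0, d=(M1−M0)/(6·2)=-905/4128, b=Δ0−h0·(2M0+M1)/6=2453/1032
seg 1: a=4, c=M1/2=-905/688, d=(M2−M1)/(6·3)=581/2064, b=Δ1−h1·(2M1+M2)/6=-131/516
seg 2: a=-1, c=M2/2=419/344, d=(M3−M2)/(6·2)=-1837/8256, b=Δ2−h2·(2M2+M3)/6=-1127/2064
seg 3: a=1, c=M3/2=-161/1376, d=(M4−M3)/(6·2)=161/8256, b=Δ3−h3·(2M3+M4)/6=1709/1032
t_q=1/2 → seg 0, τ=1/2; S=1+2453/1032·τ+0·τ²+-905/4128·τ³=23789/11008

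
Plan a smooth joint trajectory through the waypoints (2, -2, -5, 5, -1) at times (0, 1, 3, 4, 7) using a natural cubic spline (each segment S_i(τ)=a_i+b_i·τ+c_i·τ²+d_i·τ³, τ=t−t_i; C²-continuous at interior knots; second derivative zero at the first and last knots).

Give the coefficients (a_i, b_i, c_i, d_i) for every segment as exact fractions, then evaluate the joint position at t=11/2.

  seg 0: a=2 b=-1819/500 c=0 d=-181/500
  seg 1: a=-2 b=-1181/250 c=-543/500 d=1349/1000
  seg 2: a=-5 b=178/25 c=876/125 d=-516/125
  seg 3: a=5 b=1094/125 c=-672/125 d=224/375
S(11/2) = 1006/125

Δ: Δ0=-4, Δ1=-3/2, Δ2=10, Δ3=-2
row 1: diag=6, rhs=15; c'=1/3, d'=5/2
row 2: denom=6−2·1/3=16/3; d'=(69−2·5/2)/(16/3)=12
row 3: denom=8−1·3/16=125/16; d'=(-72−1·12)/(125/16)=-1344/125
back: M3=-1344/125
back: M2=12−3/16·-1344/125=1752/125
back: M1=5/2−1/3·1752/125=-543/250
M: M0=0, M1=-543/250, M2=1752/125, M3=-1344/125, M4=0
seg 0: a=2, c=M0/2=0, d=(M1−M0)/(6·1)=-181/500, b=Δ0−h0·(2M0+M1)/6=-1819/500
seg 1: a=-2, c=M1/2=-543/500, d=(M2−M1)/(6·2)=1349/1000, b=Δ1−h1·(2M1+M2)/6=-1181/250
seg 2: a=-5, c=M2/2=876/125, d=(M3−M2)/(6·1)=-516/125, b=Δ2−h2·(2M2+M3)/6=178/25
seg 3: a=5, c=M3/2=-672/125, d=(M4−M3)/(6·3)=224/375, b=Δ3−h3·(2M3+M4)/6=1094/125
t_q=11/2 → seg 3, τ=3/2; S=5+1094/125·τ+-672/125·τ²+224/375·τ³=1006/125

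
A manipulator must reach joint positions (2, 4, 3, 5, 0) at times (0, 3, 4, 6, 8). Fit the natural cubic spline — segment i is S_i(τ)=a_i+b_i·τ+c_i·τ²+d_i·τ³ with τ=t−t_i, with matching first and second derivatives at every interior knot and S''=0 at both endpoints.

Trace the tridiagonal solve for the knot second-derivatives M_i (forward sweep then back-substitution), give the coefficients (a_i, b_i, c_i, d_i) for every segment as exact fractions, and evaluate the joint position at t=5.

  seg 0: a=2 b=1555/1032 c=0 d=-289/3096
  seg 1: a=4 b=-523/516 c=-289/344 d=881/1032
  seg 2: a=3 b=-137/1032 c=74/43 d=-2383/4128
  seg 3: a=5 b=-91/516 c=-1199/688 d=1199/4128
S(5) = 5519/1376

Δ: Δ0=2/3, Δ1=-1, Δ2=1, Δ3=-5/2
row 1: diag=8, rhs=-10; c'=1/8, d'=-5/4
row 2: denom=6−1·1/8=47/8; d'=(12−1·-5/4)/(47/8)=106/47
row 3: denom=8−2·16/47=344/47; d'=(-21−2·106/47)/(344/47)=-1199/344
back: M3=-1199/344
back: M2=106/47−16/47·-1199/344=148/43
back: M1=-5/4−1/8·148/43=-289/172
M: M0=0, M1=-289/172, M2=148/43, M3=-1199/344, M4=0
seg 0: a=2, c=M0/2=0, d=(M1−M0)/(6·3)=-289/3096, b=Δ0−h0·(2M0+M1)/6=1555/1032
seg 1: a=4, c=M1/2=-289/344, d=(M2−M1)/(6·1)=881/1032, b=Δ1−h1·(2M1+M2)/6=-523/516
seg 2: a=3, c=M2/2=74/43, d=(M3−M2)/(6·2)=-2383/4128, b=Δ2−h2·(2M2+M3)/6=-137/1032
seg 3: a=5, c=M3/2=-1199/688, d=(M4−M3)/(6·2)=1199/4128, b=Δ3−h3·(2M3+M4)/6=-91/516
t_q=5 → seg 2, τ=1; S=3+-137/1032·τ+74/43·τ²+-2383/4128·τ³=5519/1376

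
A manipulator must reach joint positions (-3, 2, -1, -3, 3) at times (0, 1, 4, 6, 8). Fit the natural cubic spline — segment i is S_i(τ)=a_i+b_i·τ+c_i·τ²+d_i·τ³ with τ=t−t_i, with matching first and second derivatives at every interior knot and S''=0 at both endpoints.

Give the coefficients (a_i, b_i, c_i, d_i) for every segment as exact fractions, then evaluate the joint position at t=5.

Δ: Δ0=5, Δ1=-1, Δ2=-1, Δ3=3
row 1: diag=8, rhs=-36; c'=3/8, d'=-9/2
row 2: denom=10−3·3/8=71/8; d'=(0−3·-9/2)/(71/8)=108/71
row 3: denom=8−2·16/71=536/71; d'=(24−2·108/71)/(536/71)=186/67
back: M3=186/67
back: M2=108/71−16/71·186/67=60/67
back: M1=-9/2−3/8·60/67=-324/67
M: M0=0, M1=-324/67, M2=60/67, M3=186/67, M4=0
seg 0: a=-3, c=M0/2=0, d=(M1−M0)/(6·1)=-54/67, b=Δ0−h0·(2M0+M1)/6=389/67
seg 1: a=2, c=M1/2=-162/67, d=(M2−M1)/(6·3)=64/201, b=Δ1−h1·(2M1+M2)/6=227/67
seg 2: a=-1, c=M2/2=30/67, d=(M3−M2)/(6·2)=21/134, b=Δ2−h2·(2M2+M3)/6=-169/67
seg 3: a=-3, c=M3/2=93/67, d=(M4−M3)/(6·2)=-31/134, b=Δ3−h3·(2M3+M4)/6=77/67
t_q=5 → seg 2, τ=1; S=-1+-169/67·τ+30/67·τ²+21/134·τ³=-391/134

  seg 0: a=-3 b=389/67 c=0 d=-54/67
  seg 1: a=2 b=227/67 c=-162/67 d=64/201
  seg 2: a=-1 b=-169/67 c=30/67 d=21/134
  seg 3: a=-3 b=77/67 c=93/67 d=-31/134
S(5) = -391/134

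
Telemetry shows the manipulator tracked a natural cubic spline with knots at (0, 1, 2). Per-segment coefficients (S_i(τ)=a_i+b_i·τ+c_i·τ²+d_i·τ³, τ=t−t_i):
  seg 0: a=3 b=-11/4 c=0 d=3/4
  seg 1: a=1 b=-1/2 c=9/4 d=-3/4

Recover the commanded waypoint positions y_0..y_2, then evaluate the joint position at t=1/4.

y_0=3 y_1=1 y_2=2
S(1/4) = 595/256

y_0 = S_0(0) = a_0 = 3
y_1 = S_1(0) = a_1 = 1
y_2 = S_1(1) = 2
t_q=1/4 is in segment 0 (τ=1/4); S_0(τ)=595/256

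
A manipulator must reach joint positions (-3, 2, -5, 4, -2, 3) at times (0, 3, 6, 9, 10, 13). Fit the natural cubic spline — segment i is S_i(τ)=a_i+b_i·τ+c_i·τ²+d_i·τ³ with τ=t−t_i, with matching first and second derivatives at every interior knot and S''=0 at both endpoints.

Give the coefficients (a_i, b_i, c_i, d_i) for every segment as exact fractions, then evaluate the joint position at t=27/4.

  seg 0: a=-3 b=2902/849 c=0 d=-1487/7641
  seg 1: a=2 b=-1559/849 c=-1487/849 d=4039/7641
  seg 2: a=-5 b=1636/849 c=2552/849 d=-6745/7641
  seg 3: a=4 b=-3287/849 c=-4193/849 d=2386/849
  seg 4: a=-2 b=-1505/283 c=2965/849 d=-2965/7641
S(27/4) = -40505/18112

Δ: Δ0=5/3, Δ1=-7/3, Δ2=3, Δ3=-6, Δ4=5/3
row 1: diag=12, rhs=-24; c'=1/4, d'=-2
row 2: denom=12−3·1/4=45/4; d'=(32−3·-2)/(45/4)=152/45
row 3: denom=8−3·4/15=36/5; d'=(-54−3·152/45)/(36/5)=-481/54
row 4: denom=8−1·5/36=283/36; d'=(46−1·-481/54)/(283/36)=5930/849
back: M4=5930/849
back: M3=-481/54−5/36·5930/849=-8386/849
back: M2=152/45−4/15·-8386/849=5104/849
back: M1=-2−1/4·5104/849=-2974/849
M: M0=0, M1=-2974/849, M2=5104/849, M3=-8386/849, M4=5930/849, M5=0
seg 0: a=-3, c=M0/2=0, d=(M1−M0)/(6·3)=-1487/7641, b=Δ0−h0·(2M0+M1)/6=2902/849
seg 1: a=2, c=M1/2=-1487/849, d=(M2−M1)/(6·3)=4039/7641, b=Δ1−h1·(2M1+M2)/6=-1559/849
seg 2: a=-5, c=M2/2=2552/849, d=(M3−M2)/(6·3)=-6745/7641, b=Δ2−h2·(2M2+M3)/6=1636/849
seg 3: a=4, c=M3/2=-4193/849, d=(M4−M3)/(6·1)=2386/849, b=Δ3−h3·(2M3+M4)/6=-3287/849
seg 4: a=-2, c=M4/2=2965/849, d=(M5−M4)/(6·3)=-2965/7641, b=Δ4−h4·(2M4+M5)/6=-1505/283
t_q=27/4 → seg 2, τ=3/4; S=-5+1636/849·τ+2552/849·τ²+-6745/7641·τ³=-40505/18112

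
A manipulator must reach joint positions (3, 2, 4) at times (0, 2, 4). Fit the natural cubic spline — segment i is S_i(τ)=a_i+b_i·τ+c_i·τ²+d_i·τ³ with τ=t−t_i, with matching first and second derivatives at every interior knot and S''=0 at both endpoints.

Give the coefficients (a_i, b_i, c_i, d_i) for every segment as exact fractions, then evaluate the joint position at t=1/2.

  seg 0: a=3 b=-7/8 c=0 d=3/32
  seg 1: a=2 b=1/4 c=9/16 d=-3/32
S(1/2) = 659/256

Δ: Δ0=-1/2, Δ1=1
row 1: diag=8, rhs=9; c'=1/4, d'=9/8
back: M1=9/8
M: M0=0, M1=9/8, M2=0
seg 0: a=3, c=M0/2=0, d=(M1−M0)/(6·2)=3/32, b=Δ0−h0·(2M0+M1)/6=-7/8
seg 1: a=2, c=M1/2=9/16, d=(M2−M1)/(6·2)=-3/32, b=Δ1−h1·(2M1+M2)/6=1/4
t_q=1/2 → seg 0, τ=1/2; S=3+-7/8·τ+0·τ²+3/32·τ³=659/256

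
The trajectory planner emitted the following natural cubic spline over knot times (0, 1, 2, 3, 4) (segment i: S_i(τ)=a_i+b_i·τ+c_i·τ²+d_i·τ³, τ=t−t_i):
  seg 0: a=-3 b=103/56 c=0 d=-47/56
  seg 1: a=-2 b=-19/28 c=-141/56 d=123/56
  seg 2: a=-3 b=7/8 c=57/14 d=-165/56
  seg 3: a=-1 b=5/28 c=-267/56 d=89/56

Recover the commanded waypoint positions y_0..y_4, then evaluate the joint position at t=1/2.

y_0 = S_0(0) = a_0 = -3
y_1 = S_1(0) = a_1 = -2
y_2 = S_2(0) = a_2 = -3
y_3 = S_3(0) = a_3 = -1
y_4 = S_3(1) = -4
t_q=1/2 is in segment 0 (τ=1/2); S_0(τ)=-979/448

y_0=-3 y_1=-2 y_2=-3 y_3=-1 y_4=-4
S(1/2) = -979/448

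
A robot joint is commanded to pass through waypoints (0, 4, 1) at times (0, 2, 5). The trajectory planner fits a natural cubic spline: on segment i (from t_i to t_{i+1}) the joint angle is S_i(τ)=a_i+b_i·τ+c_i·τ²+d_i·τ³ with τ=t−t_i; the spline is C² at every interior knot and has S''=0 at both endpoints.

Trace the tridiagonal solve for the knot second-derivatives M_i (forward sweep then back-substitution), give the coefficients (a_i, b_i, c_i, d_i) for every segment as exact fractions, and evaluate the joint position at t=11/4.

Δ: Δ0=2, Δ1=-1
row 1: diag=10, rhs=-18; c'=3/10, d'=-9/5
back: M1=-9/5
M: M0=0, M1=-9/5, M2=0
seg 0: a=0, c=M0/2=0, d=(M1−M0)/(6·2)=-3/20, b=Δ0−h0·(2M0+M1)/6=13/5
seg 1: a=4, c=M1/2=-9/10, d=(M2−M1)/(6·3)=1/10, b=Δ1−h1·(2M1+M2)/6=4/5
t_q=11/4 → seg 1, τ=3/4; S=4+4/5·τ+-9/10·τ²+1/10·τ³=2647/640

  seg 0: a=0 b=13/5 c=0 d=-3/20
  seg 1: a=4 b=4/5 c=-9/10 d=1/10
S(11/4) = 2647/640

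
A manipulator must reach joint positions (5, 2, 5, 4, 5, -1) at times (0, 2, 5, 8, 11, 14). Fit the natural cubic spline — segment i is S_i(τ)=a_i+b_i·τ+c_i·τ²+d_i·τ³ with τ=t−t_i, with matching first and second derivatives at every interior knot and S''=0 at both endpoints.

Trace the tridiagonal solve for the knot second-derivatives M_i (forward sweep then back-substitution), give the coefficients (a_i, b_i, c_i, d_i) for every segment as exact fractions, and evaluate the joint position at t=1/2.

Δ: Δ0=-3/2, Δ1=1, Δ2=-1/3, Δ3=1/3, Δ4=-2
row 1: diag=10, rhs=15; c'=3/10, d'=3/2
row 2: denom=12−3·3/10=111/10; d'=(-8−3·3/2)/(111/10)=-125/111
row 3: denom=12−3·10/37=414/37; d'=(4−3·-125/111)/(414/37)=91/138
row 4: denom=12−3·37/138=515/46; d'=(-14−3·91/138)/(515/46)=-147/103
back: M4=-147/103
back: M3=91/138−37/138·-147/103=322/309
back: M2=-125/111−10/37·322/309=-145/103
back: M1=3/2−3/10·-145/103=198/103
M: M0=0, M1=198/103, M2=-145/103, M3=322/309, M4=-147/103, M5=0
seg 0: a=5, c=M0/2=0, d=(M1−M0)/(6·2)=33/206, b=Δ0−h0·(2M0+M1)/6=-441/206
seg 1: a=2, c=M1/2=99/103, d=(M2−M1)/(6·3)=-343/1854, b=Δ1−h1·(2M1+M2)/6=-45/206
seg 2: a=5, c=M2/2=-145/206, d=(M3−M2)/(6·3)=757/5562, b=Δ2−h2·(2M2+M3)/6=57/103
seg 3: a=4, c=M3/2=161/309, d=(M4−M3)/(6·3)=-763/5562, b=Δ3−h3·(2M3+M4)/6=1/206
seg 4: a=5, c=M4/2=-147/206, d=(M5−M4)/(6·3)=49/618, b=Δ4−h4·(2M4+M5)/6=-59/103
t_q=1/2 → seg 0, τ=1/2; S=5+-441/206·τ+0·τ²+33/206·τ³=6509/1648

  seg 0: a=5 b=-441/206 c=0 d=33/206
  seg 1: a=2 b=-45/206 c=99/103 d=-343/1854
  seg 2: a=5 b=57/103 c=-145/206 d=757/5562
  seg 3: a=4 b=1/206 c=161/309 d=-763/5562
  seg 4: a=5 b=-59/103 c=-147/206 d=49/618
S(1/2) = 6509/1648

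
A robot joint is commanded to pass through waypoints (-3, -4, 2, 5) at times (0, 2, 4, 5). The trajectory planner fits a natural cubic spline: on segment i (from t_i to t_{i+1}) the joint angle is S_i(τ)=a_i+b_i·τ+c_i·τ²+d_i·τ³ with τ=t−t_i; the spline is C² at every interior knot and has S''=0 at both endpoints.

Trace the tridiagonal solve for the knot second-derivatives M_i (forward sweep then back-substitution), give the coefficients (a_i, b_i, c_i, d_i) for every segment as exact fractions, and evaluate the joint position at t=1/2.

Δ: Δ0=-1/2, Δ1=3, Δ2=3
row 1: diag=8, rhs=21; c'=1/4, d'=21/8
row 2: denom=6−2·1/4=11/2; d'=(0−2·21/8)/(11/2)=-21/22
back: M2=-21/22
back: M1=21/8−1/4·-21/22=63/22
M: M0=0, M1=63/22, M2=-21/22, M3=0
seg 0: a=-3, c=M0/2=0, d=(M1−M0)/(6·2)=21/88, b=Δ0−h0·(2M0+M1)/6=-16/11
seg 1: a=-4, c=M1/2=63/44, d=(M2−M1)/(6·2)=-7/22, b=Δ1−h1·(2M1+M2)/6=31/22
seg 2: a=2, c=M2/2=-21/44, d=(M3−M2)/(6·1)=7/44, b=Δ2−h2·(2M2+M3)/6=73/22
t_q=1/2 → seg 0, τ=1/2; S=-3+-16/11·τ+0·τ²+21/88·τ³=-2603/704

  seg 0: a=-3 b=-16/11 c=0 d=21/88
  seg 1: a=-4 b=31/22 c=63/44 d=-7/22
  seg 2: a=2 b=73/22 c=-21/44 d=7/44
S(1/2) = -2603/704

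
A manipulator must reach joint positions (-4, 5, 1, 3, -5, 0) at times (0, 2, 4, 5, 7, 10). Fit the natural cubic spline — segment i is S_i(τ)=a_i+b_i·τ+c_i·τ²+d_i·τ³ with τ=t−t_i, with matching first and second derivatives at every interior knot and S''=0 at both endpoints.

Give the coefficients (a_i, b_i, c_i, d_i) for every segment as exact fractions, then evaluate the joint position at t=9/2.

Δ: Δ0=9/2, Δ1=-2, Δ2=2, Δ3=-4, Δ4=5/3
row 1: diag=8, rhs=-39; c'=1/4, d'=-39/8
row 2: denom=6−2·1/4=11/2; d'=(24−2·-39/8)/(11/2)=135/22
row 3: denom=6−1·2/11=64/11; d'=(-36−1·135/22)/(64/11)=-927/128
row 4: denom=10−2·11/32=149/16; d'=(34−2·-927/128)/(149/16)=3103/596
back: M4=3103/596
back: M3=-927/128−11/32·3103/596=-5383/596
back: M2=135/22−2/11·-5383/596=1159/149
back: M1=-39/8−1/4·1159/149=-8129/1192
M: M0=0, M1=-8129/1192, M2=1159/149, M3=-5383/596, M4=3103/596, M5=0
seg 0: a=-4, c=M0/2=0, d=(M1−M0)/(6·2)=-8129/14304, b=Δ0−h0·(2M0+M1)/6=24221/3576
seg 1: a=5, c=M1/2=-8129/2384, d=(M2−M1)/(6·2)=17401/14304, b=Δ1−h1·(2M1+M2)/6=-83/1788
seg 2: a=1, c=M2/2=1159/298, d=(M3−M2)/(6·1)=-10019/3576, b=Δ2−h2·(2M2+M3)/6=3263/3576
seg 3: a=3, c=M3/2=-5383/1192, d=(M4−M3)/(6·2)=4243/3576, b=Δ3−h3·(2M3+M4)/6=511/1788
seg 4: a=-5, c=M4/2=3103/1192, d=(M5−M4)/(6·3)=-3103/10728, b=Δ4−h4·(2M4+M5)/6=-6329/1788
t_q=9/2 → seg 2, τ=1/2; S=1+3263/3576·τ+1159/298·τ²+-10019/3576·τ³=19819/9536

  seg 0: a=-4 b=24221/3576 c=0 d=-8129/14304
  seg 1: a=5 b=-83/1788 c=-8129/2384 d=17401/14304
  seg 2: a=1 b=3263/3576 c=1159/298 d=-10019/3576
  seg 3: a=3 b=511/1788 c=-5383/1192 d=4243/3576
  seg 4: a=-5 b=-6329/1788 c=3103/1192 d=-3103/10728
S(9/2) = 19819/9536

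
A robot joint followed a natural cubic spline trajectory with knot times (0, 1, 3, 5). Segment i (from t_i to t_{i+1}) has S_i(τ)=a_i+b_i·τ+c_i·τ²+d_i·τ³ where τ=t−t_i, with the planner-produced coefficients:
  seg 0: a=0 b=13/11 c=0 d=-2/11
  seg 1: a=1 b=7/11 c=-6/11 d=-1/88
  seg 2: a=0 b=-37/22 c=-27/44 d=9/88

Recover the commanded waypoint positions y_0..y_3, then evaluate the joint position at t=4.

y_0=0 y_1=1 y_2=0 y_3=-5
S(4) = -193/88

y_0 = S_0(0) = a_0 = 0
y_1 = S_1(0) = a_1 = 1
y_2 = S_2(0) = a_2 = 0
y_3 = S_2(2) = -5
t_q=4 is in segment 2 (τ=1); S_2(τ)=-193/88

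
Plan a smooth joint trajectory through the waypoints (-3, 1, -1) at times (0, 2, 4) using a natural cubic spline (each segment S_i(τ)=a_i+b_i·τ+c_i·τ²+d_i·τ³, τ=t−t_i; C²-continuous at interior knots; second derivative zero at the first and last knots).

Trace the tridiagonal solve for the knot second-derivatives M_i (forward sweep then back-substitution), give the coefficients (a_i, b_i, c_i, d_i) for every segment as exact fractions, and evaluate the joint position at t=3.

Δ: Δ0=2, Δ1=-1
row 1: diag=8, rhs=-18; c'=1/4, d'=-9/4
back: M1=-9/4
M: M0=0, M1=-9/4, M2=0
seg 0: a=-3, c=M0/2=0, d=(M1−M0)/(6·2)=-3/16, b=Δ0−h0·(2M0+M1)/6=11/4
seg 1: a=1, c=M1/2=-9/8, d=(M2−M1)/(6·2)=3/16, b=Δ1−h1·(2M1+M2)/6=1/2
t_q=3 → seg 1, τ=1; S=1+1/2·τ+-9/8·τ²+3/16·τ³=9/16

  seg 0: a=-3 b=11/4 c=0 d=-3/16
  seg 1: a=1 b=1/2 c=-9/8 d=3/16
S(3) = 9/16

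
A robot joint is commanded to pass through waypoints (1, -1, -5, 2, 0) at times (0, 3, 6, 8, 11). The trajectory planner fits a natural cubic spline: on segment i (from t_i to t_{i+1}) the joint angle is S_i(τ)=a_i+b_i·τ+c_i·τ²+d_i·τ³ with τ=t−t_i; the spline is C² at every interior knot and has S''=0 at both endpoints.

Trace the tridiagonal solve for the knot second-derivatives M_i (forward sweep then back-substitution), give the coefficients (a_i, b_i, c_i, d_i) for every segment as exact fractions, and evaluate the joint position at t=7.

  seg 0: a=1 b=-1/177 c=0 d=-13/177
  seg 1: a=-1 b=-352/177 c=-39/59 d=467/1593
  seg 2: a=-5 b=347/177 c=350/177 d=-285/472
  seg 3: a=2 b=929/354 c=-1165/708 d=1165/6372
S(7) = -2359/1416

Δ: Δ0=-2/3, Δ1=-4/3, Δ2=7/2, Δ3=-2/3
row 1: diag=12, rhs=-4; c'=1/4, d'=-1/3
row 2: denom=10−3·1/4=37/4; d'=(29−3·-1/3)/(37/4)=120/37
row 3: denom=10−2·8/37=354/37; d'=(-25−2·120/37)/(354/37)=-1165/354
back: M3=-1165/354
back: M2=120/37−8/37·-1165/354=700/177
back: M1=-1/3−1/4·700/177=-78/59
M: M0=0, M1=-78/59, M2=700/177, M3=-1165/354, M4=0
seg 0: a=1, c=M0/2=0, d=(M1−M0)/(6·3)=-13/177, b=Δ0−h0·(2M0+M1)/6=-1/177
seg 1: a=-1, c=M1/2=-39/59, d=(M2−M1)/(6·3)=467/1593, b=Δ1−h1·(2M1+M2)/6=-352/177
seg 2: a=-5, c=M2/2=350/177, d=(M3−M2)/(6·2)=-285/472, b=Δ2−h2·(2M2+M3)/6=347/177
seg 3: a=2, c=M3/2=-1165/708, d=(M4−M3)/(6·3)=1165/6372, b=Δ3−h3·(2M3+M4)/6=929/354
t_q=7 → seg 2, τ=1; S=-5+347/177·τ+350/177·τ²+-285/472·τ³=-2359/1416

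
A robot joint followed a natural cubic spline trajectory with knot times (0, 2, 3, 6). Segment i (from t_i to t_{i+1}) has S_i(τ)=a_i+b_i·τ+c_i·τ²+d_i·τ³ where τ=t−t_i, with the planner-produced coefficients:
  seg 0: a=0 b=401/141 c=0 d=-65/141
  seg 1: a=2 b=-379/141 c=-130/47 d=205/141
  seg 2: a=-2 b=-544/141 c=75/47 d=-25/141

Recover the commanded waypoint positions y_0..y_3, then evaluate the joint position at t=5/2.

y_0=0 y_1=2 y_2=-2 y_3=-4
S(5/2) = 55/376

y_0 = S_0(0) = a_0 = 0
y_1 = S_1(0) = a_1 = 2
y_2 = S_2(0) = a_2 = -2
y_3 = S_2(3) = -4
t_q=5/2 is in segment 1 (τ=1/2); S_1(τ)=55/376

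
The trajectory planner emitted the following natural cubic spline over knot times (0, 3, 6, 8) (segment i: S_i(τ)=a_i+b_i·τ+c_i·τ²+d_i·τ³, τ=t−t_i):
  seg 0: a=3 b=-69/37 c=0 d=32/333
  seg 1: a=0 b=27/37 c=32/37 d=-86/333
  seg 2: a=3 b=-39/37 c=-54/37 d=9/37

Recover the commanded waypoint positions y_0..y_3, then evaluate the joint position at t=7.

y_0=3 y_1=0 y_2=3 y_3=-3
S(7) = 27/37

y_0 = S_0(0) = a_0 = 3
y_1 = S_1(0) = a_1 = 0
y_2 = S_2(0) = a_2 = 3
y_3 = S_2(2) = -3
t_q=7 is in segment 2 (τ=1); S_2(τ)=27/37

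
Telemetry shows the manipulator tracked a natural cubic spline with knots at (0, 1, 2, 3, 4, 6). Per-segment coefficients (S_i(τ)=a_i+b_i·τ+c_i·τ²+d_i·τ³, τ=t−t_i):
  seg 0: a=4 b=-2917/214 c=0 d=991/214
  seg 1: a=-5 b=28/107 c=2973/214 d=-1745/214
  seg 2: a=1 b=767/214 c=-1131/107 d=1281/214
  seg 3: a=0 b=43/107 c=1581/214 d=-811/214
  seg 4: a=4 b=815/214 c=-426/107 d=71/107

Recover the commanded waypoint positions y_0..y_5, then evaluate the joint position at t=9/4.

y_0=4 y_1=-5 y_2=1 y_3=0 y_4=4 y_5=1
S(9/4) = 18201/13696

y_0 = S_0(0) = a_0 = 4
y_1 = S_1(0) = a_1 = -5
y_2 = S_2(0) = a_2 = 1
y_3 = S_3(0) = a_3 = 0
y_4 = S_4(0) = a_4 = 4
y_5 = S_4(2) = 1
t_q=9/4 is in segment 2 (τ=1/4); S_2(τ)=18201/13696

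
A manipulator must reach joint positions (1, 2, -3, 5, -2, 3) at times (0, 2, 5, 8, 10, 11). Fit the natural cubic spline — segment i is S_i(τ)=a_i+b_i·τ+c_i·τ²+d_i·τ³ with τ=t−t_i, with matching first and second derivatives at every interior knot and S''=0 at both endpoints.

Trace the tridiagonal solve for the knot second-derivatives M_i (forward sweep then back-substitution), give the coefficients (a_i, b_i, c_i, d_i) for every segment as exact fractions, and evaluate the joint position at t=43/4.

  seg 0: a=1 b=662/473 c=0 d=-851/3784
  seg 1: a=2 b=-1229/946 c=-2553/1892 d=20891/51084
  seg 2: a=-3 b=3115/1892 c=3308/1419 d=-33905/51084
  seg 3: a=5 b=-2163/946 c=-6891/1892 d=5743/3784
  seg 4: a=-2 b=642/473 c=5169/946 d=-1723/946
S(43/4) = 80107/60544

Δ: Δ0=1/2, Δ1=-5/3, Δ2=8/3, Δ3=-7/2, Δ4=5
row 1: diag=10, rhs=-13; c'=3/10, d'=-13/10
row 2: denom=12−3·3/10=111/10; d'=(26−3·-13/10)/(111/10)=299/111
row 3: denom=10−3·10/37=340/37; d'=(-37−3·299/111)/(340/37)=-417/85
row 4: denom=6−2·37/170=473/85; d'=(51−2·-417/85)/(473/85)=5169/473
back: M4=5169/473
back: M3=-417/85−37/170·5169/473=-6891/946
back: M2=299/111−10/37·-6891/946=6616/1419
back: M1=-13/10−3/10·6616/1419=-2553/946
M: M0=0, M1=-2553/946, M2=6616/1419, M3=-6891/946, M4=5169/473, M5=0
seg 0: a=1, c=M0/2=0, d=(M1−M0)/(6·2)=-851/3784, b=Δ0−h0·(2M0+M1)/6=662/473
seg 1: a=2, c=M1/2=-2553/1892, d=(M2−M1)/(6·3)=20891/51084, b=Δ1−h1·(2M1+M2)/6=-1229/946
seg 2: a=-3, c=M2/2=3308/1419, d=(M3−M2)/(6·3)=-33905/51084, b=Δ2−h2·(2M2+M3)/6=3115/1892
seg 3: a=5, c=M3/2=-6891/1892, d=(M4−M3)/(6·2)=5743/3784, b=Δ3−h3·(2M3+M4)/6=-2163/946
seg 4: a=-2, c=M4/2=5169/946, d=(M5−M4)/(6·1)=-1723/946, b=Δ4−h4·(2M4+M5)/6=642/473
t_q=43/4 → seg 4, τ=3/4; S=-2+642/473·τ+5169/946·τ²+-1723/946·τ³=80107/60544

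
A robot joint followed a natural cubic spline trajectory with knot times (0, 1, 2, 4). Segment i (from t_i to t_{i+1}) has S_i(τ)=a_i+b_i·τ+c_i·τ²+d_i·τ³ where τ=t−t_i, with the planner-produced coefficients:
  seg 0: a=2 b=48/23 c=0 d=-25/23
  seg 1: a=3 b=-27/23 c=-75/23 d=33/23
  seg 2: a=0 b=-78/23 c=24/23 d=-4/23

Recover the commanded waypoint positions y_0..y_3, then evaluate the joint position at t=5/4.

y_0=2 y_1=3 y_2=0 y_3=-4
S(5/4) = 3717/1472

y_0 = S_0(0) = a_0 = 2
y_1 = S_1(0) = a_1 = 3
y_2 = S_2(0) = a_2 = 0
y_3 = S_2(2) = -4
t_q=5/4 is in segment 1 (τ=1/4); S_1(τ)=3717/1472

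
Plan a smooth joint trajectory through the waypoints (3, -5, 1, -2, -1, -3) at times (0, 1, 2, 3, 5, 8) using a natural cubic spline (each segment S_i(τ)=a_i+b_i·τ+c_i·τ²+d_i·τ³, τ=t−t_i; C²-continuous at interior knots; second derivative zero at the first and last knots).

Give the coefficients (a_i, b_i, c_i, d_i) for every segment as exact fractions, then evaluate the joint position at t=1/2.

Δ: Δ0=-8, Δ1=6, Δ2=-3, Δ3=1/2, Δ4=-2/3
row 1: diag=4, rhs=84; c'=1/4, d'=21
row 2: denom=4−1·1/4=15/4; d'=(-54−1·21)/(15/4)=-20
row 3: denom=6−1·4/15=86/15; d'=(21−1·-20)/(86/15)=615/86
row 4: denom=10−2·15/43=400/43; d'=(-7−2·615/86)/(400/43)=-229/100
back: M4=-229/100
back: M3=615/86−15/43·-229/100=159/20
back: M2=-20−4/15·159/20=-553/25
back: M1=21−1/4·-553/25=2653/100
M: M0=0, M1=2653/100, M2=-553/25, M3=159/20, M4=-229/100, M5=0
seg 0: a=3, c=M0/2=0, d=(M1−M0)/(6·1)=2653/600, b=Δ0−h0·(2M0+M1)/6=-7453/600
seg 1: a=-5, c=M1/2=2653/200, d=(M2−M1)/(6·1)=-973/120, b=Δ1−h1·(2M1+M2)/6=253/300
seg 2: a=1, c=M2/2=-553/50, d=(M3−M2)/(6·1)=3007/600, b=Δ2−h2·(2M2+M3)/6=1829/600
seg 3: a=-2, c=M3/2=159/40, d=(M4−M3)/(6·2)=-64/75, b=Δ3−h3·(2M3+M4)/6=-1211/300
seg 4: a=-1, c=M4/2=-229/200, d=(M5−M4)/(6·3)=229/1800, b=Δ4−h4·(2M4+M5)/6=487/300
t_q=1/2 → seg 0, τ=1/2; S=3+-7453/600·τ+0·τ²+2653/600·τ³=-4253/1600

  seg 0: a=3 b=-7453/600 c=0 d=2653/600
  seg 1: a=-5 b=253/300 c=2653/200 d=-973/120
  seg 2: a=1 b=1829/600 c=-553/50 d=3007/600
  seg 3: a=-2 b=-1211/300 c=159/40 d=-64/75
  seg 4: a=-1 b=487/300 c=-229/200 d=229/1800
S(1/2) = -4253/1600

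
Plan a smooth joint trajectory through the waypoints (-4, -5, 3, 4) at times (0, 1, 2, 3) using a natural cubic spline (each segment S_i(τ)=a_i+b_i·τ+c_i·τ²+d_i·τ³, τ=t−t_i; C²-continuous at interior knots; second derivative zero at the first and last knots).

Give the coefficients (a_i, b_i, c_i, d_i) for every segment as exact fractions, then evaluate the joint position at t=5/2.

  seg 0: a=-4 b=-58/15 c=0 d=43/15
  seg 1: a=-5 b=71/15 c=43/5 d=-16/3
  seg 2: a=3 b=89/15 c=-37/5 d=37/15
S(5/2) = 177/40

Δ: Δ0=-1, Δ1=8, Δ2=1
row 1: diag=4, rhs=54; c'=1/4, d'=27/2
row 2: denom=4−1·1/4=15/4; d'=(-42−1·27/2)/(15/4)=-74/5
back: M2=-74/5
back: M1=27/2−1/4·-74/5=86/5
M: M0=0, M1=86/5, M2=-74/5, M3=0
seg 0: a=-4, c=M0/2=0, d=(M1−M0)/(6·1)=43/15, b=Δ0−h0·(2M0+M1)/6=-58/15
seg 1: a=-5, c=M1/2=43/5, d=(M2−M1)/(6·1)=-16/3, b=Δ1−h1·(2M1+M2)/6=71/15
seg 2: a=3, c=M2/2=-37/5, d=(M3−M2)/(6·1)=37/15, b=Δ2−h2·(2M2+M3)/6=89/15
t_q=5/2 → seg 2, τ=1/2; S=3+89/15·τ+-37/5·τ²+37/15·τ³=177/40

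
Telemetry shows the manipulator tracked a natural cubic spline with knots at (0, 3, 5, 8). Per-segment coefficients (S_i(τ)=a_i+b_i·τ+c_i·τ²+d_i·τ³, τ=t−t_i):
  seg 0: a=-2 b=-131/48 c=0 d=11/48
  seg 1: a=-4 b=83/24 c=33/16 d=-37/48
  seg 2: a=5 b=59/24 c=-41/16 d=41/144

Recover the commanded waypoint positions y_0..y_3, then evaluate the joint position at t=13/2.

y_0 = S_0(0) = a_0 = -2
y_1 = S_1(0) = a_1 = -4
y_2 = S_2(0) = a_2 = 5
y_3 = S_2(3) = -3
t_q=13/2 is in segment 2 (τ=3/2); S_2(τ)=497/128

y_0=-2 y_1=-4 y_2=5 y_3=-3
S(13/2) = 497/128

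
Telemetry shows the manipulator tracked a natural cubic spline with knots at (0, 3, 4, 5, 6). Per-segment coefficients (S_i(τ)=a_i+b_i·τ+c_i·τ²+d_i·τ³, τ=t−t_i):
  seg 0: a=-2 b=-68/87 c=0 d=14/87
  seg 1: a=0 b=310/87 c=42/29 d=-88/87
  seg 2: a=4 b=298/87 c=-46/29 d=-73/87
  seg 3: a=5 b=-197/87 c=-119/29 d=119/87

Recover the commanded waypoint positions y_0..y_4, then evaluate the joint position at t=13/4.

y_0=-2 y_1=0 y_2=4 y_3=5 y_4=0
S(13/4) = 28/29

y_0 = S_0(0) = a_0 = -2
y_1 = S_1(0) = a_1 = 0
y_2 = S_2(0) = a_2 = 4
y_3 = S_3(0) = a_3 = 5
y_4 = S_3(1) = 0
t_q=13/4 is in segment 1 (τ=1/4); S_1(τ)=28/29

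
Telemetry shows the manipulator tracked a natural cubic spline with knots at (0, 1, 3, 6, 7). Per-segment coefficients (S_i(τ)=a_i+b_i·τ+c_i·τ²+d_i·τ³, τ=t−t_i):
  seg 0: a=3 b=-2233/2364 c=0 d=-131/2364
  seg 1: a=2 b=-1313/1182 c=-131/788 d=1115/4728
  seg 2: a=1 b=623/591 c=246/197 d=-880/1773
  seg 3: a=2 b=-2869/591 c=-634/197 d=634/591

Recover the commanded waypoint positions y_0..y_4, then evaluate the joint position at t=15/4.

y_0=3 y_1=2 y_2=1 y_3=2 y_4=-5
S(15/4) = 3599/1576

y_0 = S_0(0) = a_0 = 3
y_1 = S_1(0) = a_1 = 2
y_2 = S_2(0) = a_2 = 1
y_3 = S_3(0) = a_3 = 2
y_4 = S_3(1) = -5
t_q=15/4 is in segment 2 (τ=3/4); S_2(τ)=3599/1576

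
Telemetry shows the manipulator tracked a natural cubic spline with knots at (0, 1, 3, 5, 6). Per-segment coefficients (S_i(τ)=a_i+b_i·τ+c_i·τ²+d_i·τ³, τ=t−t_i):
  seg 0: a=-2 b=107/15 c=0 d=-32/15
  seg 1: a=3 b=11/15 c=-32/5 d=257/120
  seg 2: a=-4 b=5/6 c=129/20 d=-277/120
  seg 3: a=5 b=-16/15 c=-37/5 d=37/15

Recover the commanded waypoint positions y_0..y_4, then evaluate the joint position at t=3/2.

y_0 = S_0(0) = a_0 = -2
y_1 = S_1(0) = a_1 = 3
y_2 = S_2(0) = a_2 = -4
y_3 = S_3(0) = a_3 = 5
y_4 = S_3(1) = -1
t_q=3/2 is in segment 1 (τ=1/2); S_1(τ)=651/320

y_0=-2 y_1=3 y_2=-4 y_3=5 y_4=-1
S(3/2) = 651/320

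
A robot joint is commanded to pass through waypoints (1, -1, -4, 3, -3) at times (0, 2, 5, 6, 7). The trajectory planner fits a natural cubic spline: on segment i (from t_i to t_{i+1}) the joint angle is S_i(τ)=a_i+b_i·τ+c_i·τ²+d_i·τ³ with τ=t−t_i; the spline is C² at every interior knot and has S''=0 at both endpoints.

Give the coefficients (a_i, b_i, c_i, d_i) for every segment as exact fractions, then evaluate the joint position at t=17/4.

Δ: Δ0=-1, Δ1=-1, Δ2=7, Δ3=-6
row 1: diag=10, rhs=0; c'=3/10, d'=0
row 2: denom=8−3·3/10=71/10; d'=(48−3·0)/(71/10)=480/71
row 3: denom=4−1·10/71=274/71; d'=(-78−1·480/71)/(274/71)=-3009/137
back: M3=-3009/137
back: M2=480/71−10/71·-3009/137=1350/137
back: M1=0−3/10·1350/137=-405/137
M: M0=0, M1=-405/137, M2=1350/137, M3=-3009/137, M4=0
seg 0: a=1, c=M0/2=0, d=(M1−M0)/(6·2)=-135/548, b=Δ0−h0·(2M0+M1)/6=-2/137
seg 1: a=-1, c=M1/2=-405/274, d=(M2−M1)/(6·3)=195/274, b=Δ1−h1·(2M1+M2)/6=-407/137
seg 2: a=-4, c=M2/2=675/137, d=(M3−M2)/(6·1)=-1453/274, b=Δ2−h2·(2M2+M3)/6=2021/274
seg 3: a=3, c=M3/2=-3009/274, d=(M4−M3)/(6·1)=1003/274, b=Δ3−h3·(2M3+M4)/6=181/137
t_q=17/4 → seg 1, τ=9/4; S=-1+-407/137·τ+-405/274·τ²+195/274·τ³=-123817/17536

  seg 0: a=1 b=-2/137 c=0 d=-135/548
  seg 1: a=-1 b=-407/137 c=-405/274 d=195/274
  seg 2: a=-4 b=2021/274 c=675/137 d=-1453/274
  seg 3: a=3 b=181/137 c=-3009/274 d=1003/274
S(17/4) = -123817/17536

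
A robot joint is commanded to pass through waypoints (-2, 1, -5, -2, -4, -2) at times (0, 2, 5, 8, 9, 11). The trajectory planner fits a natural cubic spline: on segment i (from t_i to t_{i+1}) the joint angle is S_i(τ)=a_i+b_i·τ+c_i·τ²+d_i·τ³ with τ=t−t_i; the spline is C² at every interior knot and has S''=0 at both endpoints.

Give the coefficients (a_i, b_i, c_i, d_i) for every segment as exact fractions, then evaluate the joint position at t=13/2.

Δ: Δ0=3/2, Δ1=-2, Δ2=1, Δ3=-2, Δ4=1
row 1: diag=10, rhs=-21; c'=3/10, d'=-21/10
row 2: denom=12−3·3/10=111/10; d'=(18−3·-21/10)/(111/10)=81/37
row 3: denom=8−3·10/37=266/37; d'=(-18−3·81/37)/(266/37)=-909/266
row 4: denom=6−1·37/266=1559/266; d'=(18−1·-909/266)/(1559/266)=5697/1559
back: M4=5697/1559
back: M3=-909/266−37/266·5697/1559=-6120/1559
back: M2=81/37−10/37·-6120/1559=5067/1559
back: M1=-21/10−3/10·5067/1559=-4794/1559
M: M0=0, M1=-4794/1559, M2=5067/1559, M3=-6120/1559, M4=5697/1559, M5=0
seg 0: a=-2, c=M0/2=0, d=(M1−M0)/(6·2)=-799/3118, b=Δ0−h0·(2M0+M1)/6=7873/3118
seg 1: a=1, c=M1/2=-2397/1559, d=(M2−M1)/(6·3)=3287/9354, b=Δ1−h1·(2M1+M2)/6=-1715/3118
seg 2: a=-5, c=M2/2=5067/3118, d=(M3−M2)/(6·3)=-1243/3118, b=Δ2−h2·(2M2+M3)/6=-448/1559
seg 3: a=-2, c=M3/2=-3060/1559, d=(M4−M3)/(6·1)=3939/3118, b=Δ3−h3·(2M3+M4)/6=-4055/3118
seg 4: a=-4, c=M4/2=5697/3118, d=(M5−M4)/(6·2)=-1899/6236, b=Δ4−h4·(2M4+M5)/6=-2239/1559
t_q=13/2 → seg 2, τ=3/2; S=-5+-448/1559·τ+5067/3118·τ²+-1243/3118·τ³=-77827/24944

  seg 0: a=-2 b=7873/3118 c=0 d=-799/3118
  seg 1: a=1 b=-1715/3118 c=-2397/1559 d=3287/9354
  seg 2: a=-5 b=-448/1559 c=5067/3118 d=-1243/3118
  seg 3: a=-2 b=-4055/3118 c=-3060/1559 d=3939/3118
  seg 4: a=-4 b=-2239/1559 c=5697/3118 d=-1899/6236
S(13/2) = -77827/24944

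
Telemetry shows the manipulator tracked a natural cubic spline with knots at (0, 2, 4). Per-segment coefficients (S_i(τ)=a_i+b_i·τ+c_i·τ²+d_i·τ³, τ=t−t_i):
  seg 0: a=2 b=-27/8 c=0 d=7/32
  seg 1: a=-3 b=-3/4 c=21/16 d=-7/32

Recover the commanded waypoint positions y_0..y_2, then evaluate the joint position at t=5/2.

y_0=2 y_1=-3 y_2=-1
S(5/2) = -787/256

y_0 = S_0(0) = a_0 = 2
y_1 = S_1(0) = a_1 = -3
y_2 = S_1(2) = -1
t_q=5/2 is in segment 1 (τ=1/2); S_1(τ)=-787/256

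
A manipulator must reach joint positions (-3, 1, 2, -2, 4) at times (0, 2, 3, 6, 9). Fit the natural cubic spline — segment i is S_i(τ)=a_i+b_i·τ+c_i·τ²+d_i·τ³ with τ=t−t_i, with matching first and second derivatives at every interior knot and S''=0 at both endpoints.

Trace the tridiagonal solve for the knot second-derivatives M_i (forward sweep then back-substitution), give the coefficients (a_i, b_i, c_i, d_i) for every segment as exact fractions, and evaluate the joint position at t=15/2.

  seg 0: a=-3 b=559/255 c=0 d=-49/1020
  seg 1: a=1 b=412/255 c=-49/170 d=-167/510
  seg 2: a=2 b=29/510 c=-108/85 d=247/918
  seg 3: a=-2 b=-77/255 c=587/510 d=-587/4590
S(15/2) = -401/1360

Δ: Δ0=2, Δ1=1, Δ2=-4/3, Δ3=2
row 1: diag=6, rhs=-6; c'=1/6, d'=-1
row 2: denom=8−1·1/6=47/6; d'=(-14−1·-1)/(47/6)=-78/47
row 3: denom=12−3·18/47=510/47; d'=(20−3·-78/47)/(510/47)=587/255
back: M3=587/255
back: M2=-78/47−18/47·587/255=-216/85
back: M1=-1−1/6·-216/85=-49/85
M: M0=0, M1=-49/85, M2=-216/85, M3=587/255, M4=0
seg 0: a=-3, c=M0/2=0, d=(M1−M0)/(6·2)=-49/1020, b=Δ0−h0·(2M0+M1)/6=559/255
seg 1: a=1, c=M1/2=-49/170, d=(M2−M1)/(6·1)=-167/510, b=Δ1−h1·(2M1+M2)/6=412/255
seg 2: a=2, c=M2/2=-108/85, d=(M3−M2)/(6·3)=247/918, b=Δ2−h2·(2M2+M3)/6=29/510
seg 3: a=-2, c=M3/2=587/510, d=(M4−M3)/(6·3)=-587/4590, b=Δ3−h3·(2M3+M4)/6=-77/255
t_q=15/2 → seg 3, τ=3/2; S=-2+-77/255·τ+587/510·τ²+-587/4590·τ³=-401/1360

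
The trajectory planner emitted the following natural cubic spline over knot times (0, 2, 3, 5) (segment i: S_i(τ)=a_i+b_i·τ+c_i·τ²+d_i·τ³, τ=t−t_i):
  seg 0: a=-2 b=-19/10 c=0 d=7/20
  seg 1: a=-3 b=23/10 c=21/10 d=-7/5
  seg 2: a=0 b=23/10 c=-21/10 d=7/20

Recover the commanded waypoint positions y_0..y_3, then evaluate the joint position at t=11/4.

y_0=-2 y_1=-3 y_2=0 y_3=-1
S(11/4) = -219/320

y_0 = S_0(0) = a_0 = -2
y_1 = S_1(0) = a_1 = -3
y_2 = S_2(0) = a_2 = 0
y_3 = S_2(2) = -1
t_q=11/4 is in segment 1 (τ=3/4); S_1(τ)=-219/320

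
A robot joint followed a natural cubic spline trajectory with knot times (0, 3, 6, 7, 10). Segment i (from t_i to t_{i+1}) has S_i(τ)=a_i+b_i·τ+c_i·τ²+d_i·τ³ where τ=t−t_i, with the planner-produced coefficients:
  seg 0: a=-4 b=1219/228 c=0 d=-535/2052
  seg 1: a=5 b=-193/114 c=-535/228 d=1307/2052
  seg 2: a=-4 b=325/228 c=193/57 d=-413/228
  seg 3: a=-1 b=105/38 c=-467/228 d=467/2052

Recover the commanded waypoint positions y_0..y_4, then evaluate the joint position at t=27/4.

y_0 = S_0(0) = a_0 = -4
y_1 = S_1(0) = a_1 = 5
y_2 = S_2(0) = a_2 = -4
y_3 = S_3(0) = a_3 = -1
y_4 = S_3(3) = -5
t_q=27/4 is in segment 2 (τ=3/4); S_2(τ)=-8709/4864

y_0=-4 y_1=5 y_2=-4 y_3=-1 y_4=-5
S(27/4) = -8709/4864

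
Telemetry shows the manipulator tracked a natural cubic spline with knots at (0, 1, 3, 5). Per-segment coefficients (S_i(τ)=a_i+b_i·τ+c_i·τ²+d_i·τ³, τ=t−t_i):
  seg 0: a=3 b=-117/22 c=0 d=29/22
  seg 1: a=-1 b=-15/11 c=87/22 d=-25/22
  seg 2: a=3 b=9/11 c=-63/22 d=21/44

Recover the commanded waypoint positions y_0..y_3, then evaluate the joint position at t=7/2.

y_0=3 y_1=-1 y_2=3 y_3=-3
S(7/2) = 969/352

y_0 = S_0(0) = a_0 = 3
y_1 = S_1(0) = a_1 = -1
y_2 = S_2(0) = a_2 = 3
y_3 = S_2(2) = -3
t_q=7/2 is in segment 2 (τ=1/2); S_2(τ)=969/352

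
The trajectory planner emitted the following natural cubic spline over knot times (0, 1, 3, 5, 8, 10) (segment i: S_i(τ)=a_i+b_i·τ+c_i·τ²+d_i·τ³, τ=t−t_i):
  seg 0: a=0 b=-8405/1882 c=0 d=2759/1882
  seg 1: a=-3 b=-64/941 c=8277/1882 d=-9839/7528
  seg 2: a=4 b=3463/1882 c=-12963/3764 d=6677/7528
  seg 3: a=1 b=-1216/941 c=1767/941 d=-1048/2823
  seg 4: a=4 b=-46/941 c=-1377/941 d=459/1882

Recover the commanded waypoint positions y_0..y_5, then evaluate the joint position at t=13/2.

y_0 = S_0(0) = a_0 = 0
y_1 = S_1(0) = a_1 = -3
y_2 = S_2(0) = a_2 = 4
y_3 = S_3(0) = a_3 = 1
y_4 = S_4(0) = a_4 = 4
y_5 = S_4(2) = 0
t_q=13/2 is in segment 3 (τ=3/2); S_3(τ)=7655/3764

y_0=0 y_1=-3 y_2=4 y_3=1 y_4=4 y_5=0
S(13/2) = 7655/3764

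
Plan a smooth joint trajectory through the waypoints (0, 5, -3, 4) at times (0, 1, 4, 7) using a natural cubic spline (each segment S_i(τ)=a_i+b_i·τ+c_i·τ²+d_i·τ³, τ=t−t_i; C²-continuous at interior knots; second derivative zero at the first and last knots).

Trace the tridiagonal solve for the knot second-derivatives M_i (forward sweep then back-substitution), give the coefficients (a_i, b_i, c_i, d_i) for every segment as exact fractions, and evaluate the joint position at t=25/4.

Δ: Δ0=5, Δ1=-8/3, Δ2=7/3
row 1: diag=8, rhs=-46; c'=3/8, d'=-23/4
row 2: denom=12−3·3/8=87/8; d'=(30−3·-23/4)/(87/8)=126/29
back: M2=126/29
back: M1=-23/4−3/8·126/29=-214/29
M: M0=0, M1=-214/29, M2=126/29, M3=0
seg 0: a=0, c=M0/2=0, d=(M1−M0)/(6·1)=-107/87, b=Δ0−h0·(2M0+M1)/6=542/87
seg 1: a=5, c=M1/2=-107/29, d=(M2−M1)/(6·3)=170/261, b=Δ1−h1·(2M1+M2)/6=221/87
seg 2: a=-3, c=M2/2=63/29, d=(M3−M2)/(6·3)=-7/29, b=Δ2−h2·(2M2+M3)/6=-175/87
t_q=25/4 → seg 2, τ=9/4; S=-3+-175/87·τ+63/29·τ²+-7/29·τ³=1341/1856

  seg 0: a=0 b=542/87 c=0 d=-107/87
  seg 1: a=5 b=221/87 c=-107/29 d=170/261
  seg 2: a=-3 b=-175/87 c=63/29 d=-7/29
S(25/4) = 1341/1856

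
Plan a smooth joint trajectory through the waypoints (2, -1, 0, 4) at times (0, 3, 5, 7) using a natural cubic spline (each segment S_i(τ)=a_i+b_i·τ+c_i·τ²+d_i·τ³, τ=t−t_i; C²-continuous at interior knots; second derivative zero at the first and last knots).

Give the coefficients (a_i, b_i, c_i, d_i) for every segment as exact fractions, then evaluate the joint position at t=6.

  seg 0: a=2 b=-103/76 c=0 d=3/76
  seg 1: a=-1 b=-11/38 c=27/76 d=3/152
  seg 2: a=0 b=26/19 c=9/19 d=-3/38
S(6) = 67/38

Δ: Δ0=-1, Δ1=1/2, Δ2=2
row 1: diag=10, rhs=9; c'=1/5, d'=9/10
row 2: denom=8−2·1/5=38/5; d'=(9−2·9/10)/(38/5)=18/19
back: M2=18/19
back: M1=9/10−1/5·18/19=27/38
M: M0=0, M1=27/38, M2=18/19, M3=0
seg 0: a=2, c=M0/2=0, d=(M1−M0)/(6·3)=3/76, b=Δ0−h0·(2M0+M1)/6=-103/76
seg 1: a=-1, c=M1/2=27/76, d=(M2−M1)/(6·2)=3/152, b=Δ1−h1·(2M1+M2)/6=-11/38
seg 2: a=0, c=M2/2=9/19, d=(M3−M2)/(6·2)=-3/38, b=Δ2−h2·(2M2+M3)/6=26/19
t_q=6 → seg 2, τ=1; S=0+26/19·τ+9/19·τ²+-3/38·τ³=67/38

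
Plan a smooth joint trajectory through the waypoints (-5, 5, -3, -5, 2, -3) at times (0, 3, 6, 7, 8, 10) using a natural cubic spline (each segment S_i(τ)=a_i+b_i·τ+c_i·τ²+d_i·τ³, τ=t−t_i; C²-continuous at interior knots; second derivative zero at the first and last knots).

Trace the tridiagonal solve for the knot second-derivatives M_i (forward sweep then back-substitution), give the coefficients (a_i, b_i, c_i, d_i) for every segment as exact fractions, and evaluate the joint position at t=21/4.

  seg 0: a=-5 b=18401/3858 c=0 d=-1847/11574
  seg 1: a=5 b=889/1929 c=-1847/1286 d=1519/11574
  seg 2: a=-3 b=-17797/3858 c=-164/643 d=11065/3858
  seg 3: a=-5 b=6715/1929 c=10737/1286 d=-18635/3858
  seg 4: a=2 b=21947/3858 c=-3949/643 d=3949/3858
S(21/4) = 21475/82304

Δ: Δ0=10/3, Δ1=-8/3, Δ2=-2, Δ3=7, Δ4=-5/2
row 1: diag=12, rhs=-36; c'=1/4, d'=-3
row 2: denom=8−3·1/4=29/4; d'=(4−3·-3)/(29/4)=52/29
row 3: denom=4−1·4/29=112/29; d'=(54−1·52/29)/(112/29)=757/56
row 4: denom=6−1·29/112=643/112; d'=(-57−1·757/56)/(643/112)=-7898/643
back: M4=-7898/643
back: M3=757/56−29/112·-7898/643=10737/643
back: M2=52/29−4/29·10737/643=-328/643
back: M1=-3−1/4·-328/643=-1847/643
M: M0=0, M1=-1847/643, M2=-328/643, M3=10737/643, M4=-7898/643, M5=0
seg 0: a=-5, c=M0/2=0, d=(M1−M0)/(6·3)=-1847/11574, b=Δ0−h0·(2M0+M1)/6=18401/3858
seg 1: a=5, c=M1/2=-1847/1286, d=(M2−M1)/(6·3)=1519/11574, b=Δ1−h1·(2M1+M2)/6=889/1929
seg 2: a=-3, c=M2/2=-164/643, d=(M3−M2)/(6·1)=11065/3858, b=Δ2−h2·(2M2+M3)/6=-17797/3858
seg 3: a=-5, c=M3/2=10737/1286, d=(M4−M3)/(6·1)=-18635/3858, b=Δ3−h3·(2M3+M4)/6=6715/1929
seg 4: a=2, c=M4/2=-3949/643, d=(M5−M4)/(6·2)=3949/3858, b=Δ4−h4·(2M4+M5)/6=21947/3858
t_q=21/4 → seg 1, τ=9/4; S=5+889/1929·τ+-1847/1286·τ²+1519/11574·τ³=21475/82304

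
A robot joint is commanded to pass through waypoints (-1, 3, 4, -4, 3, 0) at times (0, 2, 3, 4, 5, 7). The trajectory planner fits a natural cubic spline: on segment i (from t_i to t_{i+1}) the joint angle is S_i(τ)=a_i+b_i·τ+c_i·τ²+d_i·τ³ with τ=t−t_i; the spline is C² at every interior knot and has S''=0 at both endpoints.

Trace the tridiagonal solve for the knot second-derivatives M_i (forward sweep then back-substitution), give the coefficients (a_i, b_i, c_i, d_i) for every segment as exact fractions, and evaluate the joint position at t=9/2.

Δ: Δ0=2, Δ1=1, Δ2=-8, Δ3=7, Δ4=-3/2
row 1: diag=6, rhs=-6; c'=1/6, d'=-1
row 2: denom=4−1·1/6=23/6; d'=(-54−1·-1)/(23/6)=-318/23
row 3: denom=4−1·6/23=86/23; d'=(90−1·-318/23)/(86/23)=1194/43
row 4: denom=6−1·23/86=493/86; d'=(-51−1·1194/43)/(493/86)=-6774/493
back: M4=-6774/493
back: M3=1194/43−23/86·-6774/493=15501/493
back: M2=-318/23−6/23·15501/493=-10860/493
back: M1=-1−1/6·-10860/493=1317/493
M: M0=0, M1=1317/493, M2=-10860/493, M3=15501/493, M4=-6774/493, M5=0
seg 0: a=-1, c=M0/2=0, d=(M1−M0)/(6·2)=439/1972, b=Δ0−h0·(2M0+M1)/6=547/493
seg 1: a=3, c=M1/2=1317/986, d=(M2−M1)/(6·1)=-4059/986, b=Δ1−h1·(2M1+M2)/6=1864/493
seg 2: a=4, c=M2/2=-5430/493, d=(M3−M2)/(6·1)=303/34, b=Δ2−h2·(2M2+M3)/6=-5815/986
seg 3: a=-4, c=M3/2=15501/986, d=(M4−M3)/(6·1)=-7425/986, b=Δ3−h3·(2M3+M4)/6=-587/493
seg 4: a=3, c=M4/2=-3387/493, d=(M5−M4)/(6·2)=1129/986, b=Δ4−h4·(2M4+M5)/6=7553/986
t_q=9/2 → seg 3, τ=1/2; S=-4+-587/493·τ+15501/986·τ²+-7425/986·τ³=-12671/7888

  seg 0: a=-1 b=547/493 c=0 d=439/1972
  seg 1: a=3 b=1864/493 c=1317/986 d=-4059/986
  seg 2: a=4 b=-5815/986 c=-5430/493 d=303/34
  seg 3: a=-4 b=-587/493 c=15501/986 d=-7425/986
  seg 4: a=3 b=7553/986 c=-3387/493 d=1129/986
S(9/2) = -12671/7888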